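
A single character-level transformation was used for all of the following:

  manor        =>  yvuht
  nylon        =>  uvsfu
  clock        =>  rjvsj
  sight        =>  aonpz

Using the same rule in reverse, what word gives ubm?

fun

The output letters match the input read backwards, each shifted +7: manor reversed is ronam. Read the word backwards and shift each letter +7.
Reversing it on ubm: shift back: u−7=n, b−7=u, m−7=f → nuf; then reverse → fun.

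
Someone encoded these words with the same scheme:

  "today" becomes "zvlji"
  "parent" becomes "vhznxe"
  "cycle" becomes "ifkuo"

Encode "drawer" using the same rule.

In today: t→z is +6, o→v is +7, d→l is +8, a→j is +9 — the shift increases by 1 each position. Letter i (0-indexed) is shifted by i+6, so successive shifts are 6, 7, 8, ….
On drawer: d+6=j, r+7=y, a+8=i, w+9=f, e+10=o, r+11=c.

jyifoc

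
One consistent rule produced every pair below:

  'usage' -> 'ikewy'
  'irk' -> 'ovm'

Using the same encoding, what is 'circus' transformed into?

Read the word backwards and shift each letter +4.
On circus: reverse → sucric; then shift: s+4=w, u+4=y, c+4=g, r+4=v, i+4=m, c+4=g.

wygvmg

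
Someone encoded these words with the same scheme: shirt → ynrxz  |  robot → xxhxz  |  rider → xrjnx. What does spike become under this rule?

yvrqn

The shift depends on letter class: consonant s→y is +6, but vowel i→r is +9. Vowels shift forward by 9 and consonants shift forward by 6.
Applying it to spike: s(cons)+6=y, p(cons)+6=v, i(vowel)+9=r, k(cons)+6=q, e(vowel)+9=n.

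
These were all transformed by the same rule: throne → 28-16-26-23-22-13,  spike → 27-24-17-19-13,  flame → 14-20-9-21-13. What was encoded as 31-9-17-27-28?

waist

t is letter #20 and maps to 28: an offset of 8. Each letter is replaced by its alphabet position (a=1..z=26) + 8.
Decoding 31-9-17-27-28: 31→(31−8)÷1=23=w, 9→(9−8)÷1=1=a, 17→(17−8)÷1=9=i, 27→(27−8)÷1=19=s, 28→(28−8)÷1=20=t.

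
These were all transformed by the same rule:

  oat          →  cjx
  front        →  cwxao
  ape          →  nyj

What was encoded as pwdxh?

The output letters match the input read backwards, each shifted +9: oat reversed is tao. Read the word backwards and shift each letter +9.
Undoing it on pwdxh: shift back: p−9=g, w−9=n, d−9=u, x−9=o, h−9=y → gnuoy; then reverse → young.

young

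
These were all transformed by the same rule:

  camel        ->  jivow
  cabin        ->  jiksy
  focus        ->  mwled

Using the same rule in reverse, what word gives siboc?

In camel: c→j is +7, a→i is +8, m→v is +9, e→o is +10 — the shift increases by 1 each position. The shift increases by 1 at each position, starting from +7: 7, 8, 9, ….
Undoing it on siboc: s−7=l, i−8=a, b−9=s, o−10=e, c−11=r.

laser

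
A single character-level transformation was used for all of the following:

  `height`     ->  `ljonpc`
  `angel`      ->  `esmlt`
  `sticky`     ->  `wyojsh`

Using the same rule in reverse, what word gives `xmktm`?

Each letter shifts forward by (position + 4), i.e. 4, 5, 6, … — the shift grows by one for each successive letter.
Reversing it on xmktm: x−4=t, m−5=h, k−6=e, t−7=m, m−8=e.

theme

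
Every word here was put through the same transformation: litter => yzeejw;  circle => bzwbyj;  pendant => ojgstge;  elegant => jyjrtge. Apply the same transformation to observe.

Each letter's alphabet position (a=0..z=25) is mapped through 17·x+19 mod 26 — an affine cipher.
For observe: o(14)→17·14+19≡23=x; b(1)→17·1+19≡10=k; s(18)→17·18+19≡13=n; e(4)→17·4+19≡9=j; r(17)→17·17+19≡22=w; v(21)→17·21+19≡12=m; e(4)→17·4+19≡9=j (all mod 26).

xknjwmj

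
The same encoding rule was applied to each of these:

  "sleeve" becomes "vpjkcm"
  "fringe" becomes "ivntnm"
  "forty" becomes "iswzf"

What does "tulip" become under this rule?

wyqow

The shift increases by 1 at each position, starting from +3: 3, 4, 5, ….
On tulip: t+3=w, u+4=y, l+5=q, i+6=o, p+7=w.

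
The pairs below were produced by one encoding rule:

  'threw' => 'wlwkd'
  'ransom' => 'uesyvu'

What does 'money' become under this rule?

psskf

In threw: t→w is +3, h→l is +4, r→w is +5, e→k is +6 — the shift increases by 1 each position. Each letter shifts forward by (position + 3), i.e. 3, 4, 5, … — the shift grows by one for each successive letter.
Applying it to money: m+3=p, o+4=s, n+5=s, e+6=k, y+7=f.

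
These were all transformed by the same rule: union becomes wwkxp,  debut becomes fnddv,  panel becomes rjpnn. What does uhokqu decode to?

It's a Vigenère-style cipher with numeric key [2,9]: position i shifts by key[i mod 2].
Undoing it on uhokqu: u−2=s, h−9=y, o−2=m, k−9=b, q−2=o, u−9=l.

symbol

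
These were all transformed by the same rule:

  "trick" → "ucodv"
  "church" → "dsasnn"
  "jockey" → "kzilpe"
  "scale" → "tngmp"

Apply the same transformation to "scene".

tnkop

The shifts repeat in a cycle of length 3: positions 0,1,… shift by +1, +11, +6, then the pattern repeats.
On scene: s+1=t, c+11=n, e+6=k, n+1=o, e+11=p.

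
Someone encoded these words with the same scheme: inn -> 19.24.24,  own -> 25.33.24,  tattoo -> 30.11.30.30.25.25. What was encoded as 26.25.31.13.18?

i is letter #9 and maps to 19: an offset of 10. Each letter is replaced by its alphabet position (a=1..z=26) + 10.
Reversing it on 26.25.31.13.18: 26→(26−10)÷1=16=p, 25→(25−10)÷1=15=o, 31→(31−10)÷1=21=u, 13→(13−10)÷1=3=c, 18→(18−10)÷1=8=h.

pouch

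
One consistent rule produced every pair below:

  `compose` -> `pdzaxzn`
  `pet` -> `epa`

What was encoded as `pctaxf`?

The output letters match the input read backwards, each shifted +11: compose reversed is esopmoc. The word is reversed, then every letter is shifted forward by 11.
Reversing it on pctaxf: shift back: p−11=e, c−11=r, t−11=i, a−11=p, x−11=m, f−11=u → eripmu; then reverse → umpire.

umpire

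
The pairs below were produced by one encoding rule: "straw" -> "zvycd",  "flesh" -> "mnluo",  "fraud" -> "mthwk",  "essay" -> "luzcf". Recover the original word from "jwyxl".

curve

A repeating key of period 2 is used — shifts +7, +2 over and over.
Undoing it on jwyxl: j−7=c, w−2=u, y−7=r, x−2=v, l−7=e.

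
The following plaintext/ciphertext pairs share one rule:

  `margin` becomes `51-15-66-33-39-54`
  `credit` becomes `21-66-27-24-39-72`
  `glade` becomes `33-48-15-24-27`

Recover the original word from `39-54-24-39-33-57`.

indigo

m(#13)→51 and a(#1)→15: differences scale by 3, so n = 3·pos + 12. The formula is n = 3×(alphabet index, a=1) + 12.
Undoing it on 39-54-24-39-33-57: 39→(39−12)÷3=9=i, 54→(54−12)÷3=14=n, 24→(24−12)÷3=4=d, 39→(39−12)÷3=9=i, 33→(33−12)÷3=7=g, 57→(57−12)÷3=15=o.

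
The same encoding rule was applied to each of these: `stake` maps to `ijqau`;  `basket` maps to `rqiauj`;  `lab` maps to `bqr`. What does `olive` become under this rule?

ebylu

Compare letters: s→i is +16, t→j is +16, a→q is +16 — a constant shift. This is a Caesar cipher with shift 16.
For olive: o+16=e, l+16=b, i+16=y, v+16=l, e+16=u.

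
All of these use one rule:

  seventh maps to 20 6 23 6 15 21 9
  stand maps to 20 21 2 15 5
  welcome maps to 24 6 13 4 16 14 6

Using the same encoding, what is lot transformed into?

s is letter #19 and maps to 20: an offset of 1. Each letter is replaced by its alphabet position (a=1..z=26) + 1.
For lot: l=12→13, o=15→16, t=20→21.

13 16 21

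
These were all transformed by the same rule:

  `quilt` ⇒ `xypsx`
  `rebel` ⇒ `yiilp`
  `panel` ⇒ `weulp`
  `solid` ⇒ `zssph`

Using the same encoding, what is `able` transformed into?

A repeating key of period 3 is used — shifts +7, +4, +7 over and over.
On able: a+7=h, b+4=f, l+7=s, e+7=l.

hfsl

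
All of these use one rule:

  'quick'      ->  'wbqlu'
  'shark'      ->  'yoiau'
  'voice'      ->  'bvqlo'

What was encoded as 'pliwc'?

jeans

In quick: q→w is +6, u→b is +7, i→q is +8, c→l is +9 — the shift increases by 1 each position. The shift increases by 1 at each position, starting from +6: 6, 7, 8, ….
Decoding pliwc: p−6=j, l−7=e, i−8=a, w−9=n, c−10=s.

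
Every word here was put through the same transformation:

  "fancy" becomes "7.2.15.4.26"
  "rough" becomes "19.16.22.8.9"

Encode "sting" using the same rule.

20.21.10.15.8

f is letter #6 and maps to 7: an offset of 1. Letters become their 1-based position plus 1 (so a→2, b→3, …).
On sting: s=19→20, t=20→21, i=9→10, n=14→15, g=7→8.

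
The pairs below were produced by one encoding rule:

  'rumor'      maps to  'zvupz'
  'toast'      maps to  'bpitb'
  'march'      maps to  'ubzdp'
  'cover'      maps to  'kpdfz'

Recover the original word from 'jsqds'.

Shifts by position in rumor: pos 0: r→z (+8), pos 1: u→v (+1), pos 2: m→u (+8), pos 3: o→p (+1) — repeating every 2. It's a Vigenère-style cipher with numeric key [8,1]: position i shifts by key[i mod 2].
Undoing it on jsqds: j−8=b, s−1=r, q−8=i, d−1=c, s−8=k.

brick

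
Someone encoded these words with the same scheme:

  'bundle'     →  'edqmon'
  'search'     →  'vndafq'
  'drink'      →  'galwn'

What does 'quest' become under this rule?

tdhbw

The shifts repeat in a cycle of length 2: positions 0,1,… shift by +3, +9, then the pattern repeats.
For quest: q+3=t, u+9=d, e+3=h, s+9=b, t+3=w.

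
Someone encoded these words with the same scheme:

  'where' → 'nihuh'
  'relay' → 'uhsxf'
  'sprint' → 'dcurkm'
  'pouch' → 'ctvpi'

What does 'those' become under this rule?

mitdh

Treating letters as 0–25, the rule is x ↦ 9x + 23 (mod 26).
For those: t(19)→9·19+23≡12=m; h(7)→9·7+23≡8=i; o(14)→9·14+23≡19=t; s(18)→9·18+23≡3=d; e(4)→9·4+23≡7=h (all mod 26).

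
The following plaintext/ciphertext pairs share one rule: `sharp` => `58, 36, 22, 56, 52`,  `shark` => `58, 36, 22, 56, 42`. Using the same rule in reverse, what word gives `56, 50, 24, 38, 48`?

robin

Each letter becomes 2×(its alphabet position, a=1..z=26) + 20.
Undoing it on 56, 50, 24, 38, 48: 56→(56−20)÷2=18=r, 50→(50−20)÷2=15=o, 24→(24−20)÷2=2=b, 38→(38−20)÷2=9=i, 48→(48−20)÷2=14=n.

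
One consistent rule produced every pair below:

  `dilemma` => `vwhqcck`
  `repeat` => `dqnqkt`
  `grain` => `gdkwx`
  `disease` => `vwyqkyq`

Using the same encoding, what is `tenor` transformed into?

tqxsd

This is an affine cipher: with a=0,…,z=25, each position x becomes (21x+10) mod 26.
On tenor: t(19)→21·19+10≡19=t; e(4)→21·4+10≡16=q; n(13)→21·13+10≡23=x; o(14)→21·14+10≡18=s; r(17)→21·17+10≡3=d (all mod 26).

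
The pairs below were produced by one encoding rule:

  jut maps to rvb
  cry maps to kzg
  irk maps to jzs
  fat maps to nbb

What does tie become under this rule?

bjf

The shift depends on letter class: consonant j→r is +8, but vowel u→v is +1. Vowels shift forward by 1 and consonants shift forward by 8.
For tie: t(cons)+8=b, i(vowel)+1=j, e(vowel)+1=f.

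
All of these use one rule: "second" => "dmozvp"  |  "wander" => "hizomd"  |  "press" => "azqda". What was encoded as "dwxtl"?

solid

Shifts by position in second: pos 0: s→d (+11), pos 1: e→m (+8), pos 2: c→o (+12), pos 3: o→z (+11), pos 4: n→v (+8), pos 5: d→p (+12) — repeating every 3. The shifts repeat in a cycle of length 3: positions 0,1,… shift by +11, +8, +12, then the pattern repeats.
Decoding dwxtl: d−11=s, w−8=o, x−12=l, t−11=i, l−8=d.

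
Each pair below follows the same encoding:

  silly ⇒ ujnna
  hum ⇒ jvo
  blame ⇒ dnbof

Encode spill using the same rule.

The shift depends on letter class: consonant s→u is +2, but vowel i→j is +1. Vowels shift forward by 1 and consonants shift forward by 2.
For spill: s(cons)+2=u, p(cons)+2=r, i(vowel)+1=j, l(cons)+2=n, l(cons)+2=n.

urjnn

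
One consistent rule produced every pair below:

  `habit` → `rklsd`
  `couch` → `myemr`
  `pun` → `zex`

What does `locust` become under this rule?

vymecd

Compare letters: h→r is +10, a→k is +10, b→l is +10 — a constant shift. This is a Caesar cipher with shift 10.
For locust: l+10=v, o+10=y, c+10=m, u+10=e, s+10=c, t+10=d.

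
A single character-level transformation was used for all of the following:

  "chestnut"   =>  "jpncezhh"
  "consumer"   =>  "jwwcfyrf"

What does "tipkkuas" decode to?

Each letter shifts forward by (position + 7), i.e. 7, 8, 9, … — the shift grows by one for each successive letter.
Decoding tipkkuas: t−7=m, i−8=a, p−9=g, k−10=a, k−11=z, u−12=i, a−13=n, s−14=e.

magazine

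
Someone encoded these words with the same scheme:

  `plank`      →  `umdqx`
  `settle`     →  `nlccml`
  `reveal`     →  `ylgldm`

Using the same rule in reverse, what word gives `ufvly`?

power

This is an affine cipher: with a=0,…,z=25, each position x becomes (15x+3) mod 26.
Undoing it on ufvly: u(20)→7·(20−3)≡15=p; f(5)→7·(5−3)≡14=o; v(21)→7·(21−3)≡22=w; l(11)→7·(11−3)≡4=e; y(24)→7·(24−3)≡17=r (all mod 26).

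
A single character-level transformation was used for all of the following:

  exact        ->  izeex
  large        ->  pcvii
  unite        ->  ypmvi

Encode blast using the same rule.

fneux

Shifts by position in exact: pos 0: e→i (+4), pos 1: x→z (+2), pos 2: a→e (+4), pos 3: c→e (+2) — repeating every 2. It's a Vigenère-style cipher with numeric key [4,2]: position i shifts by key[i mod 2].
Applying it to blast: b+4=f, l+2=n, a+4=e, s+2=u, t+4=x.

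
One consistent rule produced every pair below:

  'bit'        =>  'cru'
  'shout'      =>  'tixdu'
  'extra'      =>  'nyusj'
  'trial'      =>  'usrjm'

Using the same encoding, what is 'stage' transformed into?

The rule splits by letter class: vowels +9, consonants +1.
On stage: s(cons)+1=t, t(cons)+1=u, a(vowel)+9=j, g(cons)+1=h, e(vowel)+9=n.

tujhn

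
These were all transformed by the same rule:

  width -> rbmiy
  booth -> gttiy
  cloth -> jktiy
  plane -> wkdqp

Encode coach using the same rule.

w(22)→r(17) and i(8)→b(1) fit y≡3x+3 (mod 26); the inverse of 3 mod 26 is 9. Treating letters as 0–25, the rule is x ↦ 3x + 3 (mod 26).
Applying it to coach: c(2)→3·2+3≡9=j; o(14)→3·14+3≡19=t; a(0)→3·0+3≡3=d; c(2)→3·2+3≡9=j; h(7)→3·7+3≡24=y (all mod 26).

jtdjy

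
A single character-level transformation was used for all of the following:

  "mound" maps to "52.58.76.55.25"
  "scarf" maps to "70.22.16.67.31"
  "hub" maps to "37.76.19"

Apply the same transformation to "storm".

m(#13)→52 and o(#15)→58: differences scale by 3, so n = 3·pos + 13. With a=1..z=26, the number is 3·pos + 13.
On storm: s=19→70, t=20→73, o=15→58, r=18→67, m=13→52.

70.73.58.67.52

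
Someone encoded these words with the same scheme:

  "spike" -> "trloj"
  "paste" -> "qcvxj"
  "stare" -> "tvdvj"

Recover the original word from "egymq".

devil

In spike: s→t is +1, p→r is +2, i→l is +3, k→o is +4 — the shift increases by 1 each position. Each letter shifts forward by (position + 1), i.e. 1, 2, 3, … — the shift grows by one for each successive letter.
Undoing it on egymq: e−1=d, g−2=e, y−3=v, m−4=i, q−5=l.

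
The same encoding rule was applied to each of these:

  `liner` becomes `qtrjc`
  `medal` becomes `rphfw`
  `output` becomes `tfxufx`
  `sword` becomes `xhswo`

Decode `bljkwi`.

waffle

It's a Vigenère-style cipher with numeric key [5,11,4]: position i shifts by key[i mod 3].
Decoding bljkwi: b−5=w, l−11=a, j−4=f, k−5=f, w−11=l, i−4=e.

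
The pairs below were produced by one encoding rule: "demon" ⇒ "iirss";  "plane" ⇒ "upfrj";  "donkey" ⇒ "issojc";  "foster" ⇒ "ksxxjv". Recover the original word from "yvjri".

Shifts by position in demon: pos 0: d→i (+5), pos 1: e→i (+4), pos 2: m→r (+5), pos 3: o→s (+4) — repeating every 2. A repeating key of period 2 is used — shifts +5, +4 over and over.
Decoding yvjri: y−5=t, v−4=r, j−5=e, r−4=n, i−5=d.

trend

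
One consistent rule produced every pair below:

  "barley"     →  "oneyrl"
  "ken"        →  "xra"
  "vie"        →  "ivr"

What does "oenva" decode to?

brain

Every letter moves 13 places later in the alphabet, wrapping around z→a.
Undoing it on oenva: o−13=b, e−13=r, n−13=a, v−13=i, a−13=n.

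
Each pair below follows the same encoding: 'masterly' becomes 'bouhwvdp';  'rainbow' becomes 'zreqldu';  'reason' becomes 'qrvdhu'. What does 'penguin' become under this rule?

The output letters match the input read backwards, each shifted +3: masterly reversed is ylretsam. Two steps: reverse the string, then apply a Caesar shift of +3.
Applying it to penguin: reverse → niugnep; then shift: n+3=q, i+3=l, u+3=x, g+3=j, n+3=q, e+3=h, p+3=s.

qlxjqhs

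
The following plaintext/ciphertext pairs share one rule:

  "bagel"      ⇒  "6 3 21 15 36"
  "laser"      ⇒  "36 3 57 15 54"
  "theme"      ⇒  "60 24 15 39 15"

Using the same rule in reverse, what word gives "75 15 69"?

b(#2)→6 and a(#1)→3: differences scale by 3, so n = 3·pos + 0. Each letter becomes 3×(its alphabet position, a=1..z=26).
Decoding 75 15 69: 75→(75−0)÷3=25=y, 15→(15−0)÷3=5=e, 69→(69−0)÷3=23=w.

yew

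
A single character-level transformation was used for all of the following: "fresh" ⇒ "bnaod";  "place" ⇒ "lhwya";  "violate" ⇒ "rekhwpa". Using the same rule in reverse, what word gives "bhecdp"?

Compare letters: f→b is +22, r→n is +22, e→a is +22 — a constant shift. Every letter moves 22 places later in the alphabet, wrapping around z→a.
Reversing it on bhecdp: b−22=f, h−22=l, e−22=i, c−22=g, d−22=h, p−22=t.

flight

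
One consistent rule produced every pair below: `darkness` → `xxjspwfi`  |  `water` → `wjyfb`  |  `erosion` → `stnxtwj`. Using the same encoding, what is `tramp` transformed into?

urfwy

The output letters match the input read backwards, each shifted +5: darkness reversed is ssenkrad. The word is reversed, then every letter is shifted forward by 5.
For tramp: reverse → pmart; then shift: p+5=u, m+5=r, a+5=f, r+5=w, t+5=y.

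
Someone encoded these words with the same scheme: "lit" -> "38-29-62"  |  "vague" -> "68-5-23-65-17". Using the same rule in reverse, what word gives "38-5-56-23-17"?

l(#12)→38 and i(#9)→29: differences scale by 3, so n = 3·pos + 2. The formula is n = 3×(alphabet index, a=1) + 2.
Decoding 38-5-56-23-17: 38→(38−2)÷3=12=l, 5→(5−2)÷3=1=a, 56→(56−2)÷3=18=r, 23→(23−2)÷3=7=g, 17→(17−2)÷3=5=e.

large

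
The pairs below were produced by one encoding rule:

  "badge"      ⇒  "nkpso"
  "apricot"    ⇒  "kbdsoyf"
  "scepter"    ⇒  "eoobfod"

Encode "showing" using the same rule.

The shift depends on letter class: consonant b→n is +12, but vowel a→k is +10. Two shifts are in play — +10 for a/e/i/o/u, +12 for every other letter.
Applying it to showing: s(cons)+12=e, h(cons)+12=t, o(vowel)+10=y, w(cons)+12=i, i(vowel)+10=s, n(cons)+12=z, g(cons)+12=s.

etyiszs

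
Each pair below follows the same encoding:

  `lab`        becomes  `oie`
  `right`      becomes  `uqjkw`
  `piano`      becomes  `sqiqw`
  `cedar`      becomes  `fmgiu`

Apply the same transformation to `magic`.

Two shifts are in play — +8 for a/e/i/o/u, +3 for every other letter.
For magic: m(cons)+3=p, a(vowel)+8=i, g(cons)+3=j, i(vowel)+8=q, c(cons)+3=f.

pijqf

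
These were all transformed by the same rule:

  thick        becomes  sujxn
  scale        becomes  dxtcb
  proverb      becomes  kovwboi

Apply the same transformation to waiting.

This is an affine cipher: with a=0,…,z=25, each position x becomes (15x+19) mod 26.
On waiting: w(22)→15·22+19≡11=l; a(0)→15·0+19≡19=t; i(8)→15·8+19≡9=j; t(19)→15·19+19≡18=s; i(8)→15·8+19≡9=j; n(13)→15·13+19≡6=g; g(6)→15·6+19≡5=f (all mod 26).

ltjsjgf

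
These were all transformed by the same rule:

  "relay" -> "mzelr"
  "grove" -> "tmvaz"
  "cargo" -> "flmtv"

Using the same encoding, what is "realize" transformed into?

mzlenoz

Each letter's alphabet position (a=0..z=25) is mapped through 23·x+11 mod 26 — an affine cipher.
On realize: r(17)→23·17+11≡12=m; e(4)→23·4+11≡25=z; a(0)→23·0+11≡11=l; l(11)→23·11+11≡4=e; i(8)→23·8+11≡13=n; z(25)→23·25+11≡14=o; e(4)→23·4+11≡25=z (all mod 26).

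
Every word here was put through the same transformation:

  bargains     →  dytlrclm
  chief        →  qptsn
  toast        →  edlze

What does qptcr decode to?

grief

The output letters match the input read backwards, each shifted +11: bargains reversed is sniagrab. Read the word backwards and shift each letter +11.
Decoding qptcr: shift back: q−11=f, p−11=e, t−11=i, c−11=r, r−11=g → feirg; then reverse → grief.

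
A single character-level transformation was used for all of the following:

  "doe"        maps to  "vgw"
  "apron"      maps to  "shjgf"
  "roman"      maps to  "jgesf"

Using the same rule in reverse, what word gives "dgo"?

low

Compare letters: d→v is +18, o→g is +18, e→w is +18 — a constant shift. Every letter moves 18 places later in the alphabet, wrapping around z→a.
Decoding dgo: d−18=l, g−18=o, o−18=w.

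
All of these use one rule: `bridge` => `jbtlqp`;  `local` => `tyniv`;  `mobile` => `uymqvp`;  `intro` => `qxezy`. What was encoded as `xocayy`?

person

Shifts by position in bridge: pos 0: b→j (+8), pos 1: r→b (+10), pos 2: i→t (+11), pos 3: d→l (+8), pos 4: g→q (+10), pos 5: e→p (+11) — repeating every 3. It's a Vigenère-style cipher with numeric key [8,10,11]: position i shifts by key[i mod 3].
Undoing it on xocayy: x−8=p, o−10=e, c−11=r, a−8=s, y−10=o, y−11=n.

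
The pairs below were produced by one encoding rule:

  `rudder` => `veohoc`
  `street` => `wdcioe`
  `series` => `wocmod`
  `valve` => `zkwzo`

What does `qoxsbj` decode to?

Shifts by position in rudder: pos 0: r→v (+4), pos 1: u→e (+10), pos 2: d→o (+11), pos 3: d→h (+4), pos 4: e→o (+10), pos 5: r→c (+11) — repeating every 3. The shifts repeat in a cycle of length 3: positions 0,1,… shift by +4, +10, +11, then the pattern repeats.
Undoing it on qoxsbj: q−4=m, o−10=e, x−11=m, s−4=o, b−10=r, j−11=y.

memory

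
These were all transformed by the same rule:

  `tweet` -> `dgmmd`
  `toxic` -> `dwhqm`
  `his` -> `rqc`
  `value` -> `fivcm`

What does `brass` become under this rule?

lbicc

The shift depends on letter class: consonant t→d is +10, but vowel e→m is +8. Two shifts are in play — +8 for a/e/i/o/u, +10 for every other letter.
Applying it to brass: b(cons)+10=l, r(cons)+10=b, a(vowel)+8=i, s(cons)+10=c, s(cons)+10=c.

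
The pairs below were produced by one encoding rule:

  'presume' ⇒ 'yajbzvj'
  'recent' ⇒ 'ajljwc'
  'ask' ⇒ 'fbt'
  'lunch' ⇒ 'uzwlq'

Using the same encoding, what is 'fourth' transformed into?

otzacq

The shift depends on letter class: consonant p→y is +9, but vowel e→j is +5. Two shifts are in play — +5 for a/e/i/o/u, +9 for every other letter.
On fourth: f(cons)+9=o, o(vowel)+5=t, u(vowel)+5=z, r(cons)+9=a, t(cons)+9=c, h(cons)+9=q.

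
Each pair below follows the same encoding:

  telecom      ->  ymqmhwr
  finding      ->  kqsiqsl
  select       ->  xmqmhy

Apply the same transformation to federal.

kmimwiq

The rule splits by letter class: vowels +8, consonants +5.
For federal: f(cons)+5=k, e(vowel)+8=m, d(cons)+5=i, e(vowel)+8=m, r(cons)+5=w, a(vowel)+8=i, l(cons)+5=q.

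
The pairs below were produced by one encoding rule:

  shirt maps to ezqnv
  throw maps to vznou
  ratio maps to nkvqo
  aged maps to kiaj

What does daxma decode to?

s(18)→e(4) and h(7)→z(25) fit y≡17x+10 (mod 26); the inverse of 17 mod 26 is 23. Treating letters as 0–25, the rule is x ↦ 17x + 10 (mod 26).
Reversing it on daxma: d(3)→23·(3−10)≡21=v; a(0)→23·(0−10)≡4=e; x(23)→23·(23−10)≡13=n; m(12)→23·(12−10)≡20=u; a(0)→23·(0−10)≡4=e (all mod 26).

venue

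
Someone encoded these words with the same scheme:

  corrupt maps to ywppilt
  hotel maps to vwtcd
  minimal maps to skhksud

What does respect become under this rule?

pcelcyt

c(2)→y(24) and o(14)→w(22) fit y≡15x+20 (mod 26); the inverse of 15 mod 26 is 7. This is an affine cipher: with a=0,…,z=25, each position x becomes (15x+20) mod 26.
Applying it to respect: r(17)→15·17+20≡15=p; e(4)→15·4+20≡2=c; s(18)→15·18+20≡4=e; p(15)→15·15+20≡11=l; e(4)→15·4+20≡2=c; c(2)→15·2+20≡24=y; t(19)→15·19+20≡19=t (all mod 26).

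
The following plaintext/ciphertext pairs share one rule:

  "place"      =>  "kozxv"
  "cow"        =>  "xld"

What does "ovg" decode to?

let

Each pair mirrors across the alphabet (p↔k, l↔o, a↔z): positions sum to 25. This is the alphabet-reversal cipher (Atbash): a becomes z, b becomes y, etc.
Reversing it on ovg: o↔l, v↔e, g↔t.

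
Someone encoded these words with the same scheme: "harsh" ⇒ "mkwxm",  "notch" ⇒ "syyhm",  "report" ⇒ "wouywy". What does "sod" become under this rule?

xyi

Vowels shift forward by 10 and consonants shift forward by 5.
Applying it to sod: s(cons)+5=x, o(vowel)+10=y, d(cons)+5=i.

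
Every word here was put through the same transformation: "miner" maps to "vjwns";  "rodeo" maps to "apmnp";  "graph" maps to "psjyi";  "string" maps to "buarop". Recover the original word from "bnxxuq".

Shifts by position in miner: pos 0: m→v (+9), pos 1: i→j (+1), pos 2: n→w (+9), pos 3: e→n (+9), pos 4: r→s (+1) — repeating every 3. A repeating key of period 3 is used — shifts +9, +1, +9 over and over.
Decoding bnxxuq: b−9=s, n−1=m, x−9=o, x−9=o, u−1=t, q−9=h.

smooth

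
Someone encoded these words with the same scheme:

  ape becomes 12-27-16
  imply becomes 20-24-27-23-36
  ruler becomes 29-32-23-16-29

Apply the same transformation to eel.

16-16-23

a is letter #1 and maps to 12: an offset of 11. Letters become their 1-based position plus 11 (so a→12, b→13, …).
Applying it to eel: e=5→16, e=5→16, l=12→23.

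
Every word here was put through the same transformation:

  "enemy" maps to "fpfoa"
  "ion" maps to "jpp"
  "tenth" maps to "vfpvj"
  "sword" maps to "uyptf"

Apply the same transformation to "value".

The shift depends on letter class: consonant n→p is +2, but vowel e→f is +1. Two shifts are in play — +1 for a/e/i/o/u, +2 for every other letter.
For value: v(cons)+2=x, a(vowel)+1=b, l(cons)+2=n, u(vowel)+1=v, e(vowel)+1=f.

xbnvf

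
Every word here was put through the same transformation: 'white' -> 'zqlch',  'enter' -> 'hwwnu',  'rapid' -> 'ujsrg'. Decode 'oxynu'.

Shifts by position in white: pos 0: w→z (+3), pos 1: h→q (+9), pos 2: i→l (+3), pos 3: t→c (+9) — repeating every 2. A repeating key of period 2 is used — shifts +3, +9 over and over.
Undoing it on oxynu: o−3=l, x−9=o, y−3=v, n−9=e, u−3=r.

lover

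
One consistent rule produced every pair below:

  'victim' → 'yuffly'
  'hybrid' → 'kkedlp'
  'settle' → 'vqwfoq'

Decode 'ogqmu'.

lunar

Shifts by position in victim: pos 0: v→y (+3), pos 1: i→u (+12), pos 2: c→f (+3), pos 3: t→f (+12) — repeating every 2. It's a Vigenère-style cipher with numeric key [3,12]: position i shifts by key[i mod 2].
Reversing it on ogqmu: o−3=l, g−12=u, q−3=n, m−12=a, u−3=r.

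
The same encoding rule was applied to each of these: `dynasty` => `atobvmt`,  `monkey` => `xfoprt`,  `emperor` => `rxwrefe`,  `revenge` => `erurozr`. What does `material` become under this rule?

xbmrehbg

This is an affine cipher: with a=0,…,z=25, each position x becomes (17x+1) mod 26.
Applying it to material: m(12)→17·12+1≡23=x; a(0)→17·0+1≡1=b; t(19)→17·19+1≡12=m; e(4)→17·4+1≡17=r; r(17)→17·17+1≡4=e; i(8)→17·8+1≡7=h; a(0)→17·0+1≡1=b; l(11)→17·11+1≡6=g (all mod 26).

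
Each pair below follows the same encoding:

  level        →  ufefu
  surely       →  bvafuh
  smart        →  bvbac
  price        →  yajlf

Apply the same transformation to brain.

Two shifts are in play — +1 for a/e/i/o/u, +9 for every other letter.
Applying it to brain: b(cons)+9=k, r(cons)+9=a, a(vowel)+1=b, i(vowel)+1=j, n(cons)+9=w.

kabjw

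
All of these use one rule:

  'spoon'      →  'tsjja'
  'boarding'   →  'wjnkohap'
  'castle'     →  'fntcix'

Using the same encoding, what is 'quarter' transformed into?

blnkcxk

s(18)→t(19) and p(15)→s(18) fit y≡9x+13 (mod 26); the inverse of 9 mod 26 is 3. This is an affine cipher: with a=0,…,z=25, each position x becomes (9x+13) mod 26.
Applying it to quarter: q(16)→9·16+13≡1=b; u(20)→9·20+13≡11=l; a(0)→9·0+13≡13=n; r(17)→9·17+13≡10=k; t(19)→9·19+13≡2=c; e(4)→9·4+13≡23=x; r(17)→9·17+13≡10=k (all mod 26).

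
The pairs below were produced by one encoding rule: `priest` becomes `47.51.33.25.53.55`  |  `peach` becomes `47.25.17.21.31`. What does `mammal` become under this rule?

p(#16)→47 and r(#18)→51: differences scale by 2, so n = 2·pos + 15. The formula is n = 2×(alphabet index, a=1) + 15.
For mammal: m=13→41, a=1→17, m=13→41, m=13→41, a=1→17, l=12→39.

41.17.41.41.17.39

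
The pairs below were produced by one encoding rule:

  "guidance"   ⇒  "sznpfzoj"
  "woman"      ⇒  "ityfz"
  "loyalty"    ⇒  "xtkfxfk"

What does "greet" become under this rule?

The shift depends on letter class: consonant g→s is +12, but vowel u→z is +5. Vowels shift forward by 5 and consonants shift forward by 12.
For greet: g(cons)+12=s, r(cons)+12=d, e(vowel)+5=j, e(vowel)+5=j, t(cons)+12=f.

sdjjf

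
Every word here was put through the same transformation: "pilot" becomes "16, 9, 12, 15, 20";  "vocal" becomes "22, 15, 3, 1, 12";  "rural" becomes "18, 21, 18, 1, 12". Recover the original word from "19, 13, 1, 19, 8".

Letters become their 1-indexed alphabet positions: a=1 … z=26.
Undoing it on 19, 13, 1, 19, 8: 19=s, 13=m, 1=a, 19=s, 8=h.

smash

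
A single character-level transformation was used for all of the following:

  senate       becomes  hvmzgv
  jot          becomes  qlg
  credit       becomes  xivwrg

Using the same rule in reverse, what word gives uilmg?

front

Each pair mirrors across the alphabet (s↔h, e↔v, n↔m): positions sum to 25. This is the alphabet-reversal cipher (Atbash): a becomes z, b becomes y, etc.
Decoding uilmg: u↔f, i↔r, l↔o, m↔n, g↔t.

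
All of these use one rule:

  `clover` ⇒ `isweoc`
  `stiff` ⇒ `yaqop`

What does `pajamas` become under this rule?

vhrjwle

The shift increases by 1 at each position, starting from +6: 6, 7, 8, ….
Applying it to pajamas: p+6=v, a+7=h, j+8=r, a+9=j, m+10=w, a+11=l, s+12=e.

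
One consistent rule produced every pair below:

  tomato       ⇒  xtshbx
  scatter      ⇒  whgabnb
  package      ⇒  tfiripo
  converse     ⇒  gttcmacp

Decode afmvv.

Letter i (0-indexed) is shifted by i+4, so successive shifts are 4, 5, 6, ….
Decoding afmvv: a−4=w, f−5=a, m−6=g, v−7=o, v−8=n.

wagon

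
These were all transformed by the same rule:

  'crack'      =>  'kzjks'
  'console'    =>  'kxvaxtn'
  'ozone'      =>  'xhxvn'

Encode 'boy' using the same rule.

jxg

The shift depends on letter class: consonant c→k is +8, but vowel a→j is +9. Two shifts are in play — +9 for a/e/i/o/u, +8 for every other letter.
Applying it to boy: b(cons)+8=j, o(vowel)+9=x, y(cons)+8=g.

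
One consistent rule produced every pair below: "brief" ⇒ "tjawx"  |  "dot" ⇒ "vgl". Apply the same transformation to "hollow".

It's a constant shift of +18 (ROT18).
For hollow: h+18=z, o+18=g, l+18=d, l+18=d, o+18=g, w+18=o.

zgddgo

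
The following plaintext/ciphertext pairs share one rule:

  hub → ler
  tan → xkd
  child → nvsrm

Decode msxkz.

The output letters match the input read backwards, each shifted +10: hub reversed is buh. Read the word backwards and shift each letter +10.
Reversing it on msxkz: shift back: m−10=c, s−10=i, x−10=n, k−10=a, z−10=p → cinap; then reverse → panic.

panic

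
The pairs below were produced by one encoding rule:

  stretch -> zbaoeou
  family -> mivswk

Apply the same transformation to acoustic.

hkxedfvq

In stretch: s→z is +7, t→b is +8, r→a is +9, e→o is +10 — the shift increases by 1 each position. Letter i (0-indexed) is shifted by i+7, so successive shifts are 7, 8, 9, ….
For acoustic: a+7=h, c+8=k, o+9=x, u+10=e, s+11=d, t+12=f, i+13=v, c+14=q.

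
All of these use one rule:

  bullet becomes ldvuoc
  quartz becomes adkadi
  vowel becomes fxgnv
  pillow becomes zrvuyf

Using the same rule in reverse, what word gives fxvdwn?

volume

Shifts by position in bullet: pos 0: b→l (+10), pos 1: u→d (+9), pos 2: l→v (+10), pos 3: l→u (+9) — repeating every 2. A repeating key of period 2 is used — shifts +10, +9 over and over.
Decoding fxvdwn: f−10=v, x−9=o, v−10=l, d−9=u, w−10=m, n−9=e.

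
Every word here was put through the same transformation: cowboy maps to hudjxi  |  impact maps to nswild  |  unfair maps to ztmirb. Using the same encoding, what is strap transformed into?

xzyiy

Letter i (0-indexed) is shifted by i+5, so successive shifts are 5, 6, 7, ….
On strap: s+5=x, t+6=z, r+7=y, a+8=i, p+9=y.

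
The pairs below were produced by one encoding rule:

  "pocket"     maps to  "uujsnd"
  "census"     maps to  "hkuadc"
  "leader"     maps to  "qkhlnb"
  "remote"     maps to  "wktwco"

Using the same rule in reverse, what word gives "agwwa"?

vapor

In pocket: p→u is +5, o→u is +6, c→j is +7, k→s is +8 — the shift increases by 1 each position. Each letter shifts forward by (position + 5), i.e. 5, 6, 7, … — the shift grows by one for each successive letter.
Reversing it on agwwa: a−5=v, g−6=a, w−7=p, w−8=o, a−9=r.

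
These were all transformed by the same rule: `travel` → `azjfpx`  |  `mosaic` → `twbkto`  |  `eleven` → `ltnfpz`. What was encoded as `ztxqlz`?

slogan

In travel: t→a is +7, r→z is +8, a→j is +9, v→f is +10 — the shift increases by 1 each position. Letter i (0-indexed) is shifted by i+7, so successive shifts are 7, 8, 9, ….
Decoding ztxqlz: z−7=s, t−8=l, x−9=o, q−10=g, l−11=a, z−12=n.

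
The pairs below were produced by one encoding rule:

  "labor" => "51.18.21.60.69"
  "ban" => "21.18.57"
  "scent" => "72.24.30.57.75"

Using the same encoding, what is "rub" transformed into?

Each letter becomes 3×(its alphabet position, a=1..z=26) + 15.
Applying it to rub: r=18→69, u=21→78, b=2→21.

69.78.21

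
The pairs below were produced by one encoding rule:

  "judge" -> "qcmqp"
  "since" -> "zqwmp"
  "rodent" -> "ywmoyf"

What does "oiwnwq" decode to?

handle

In judge: j→q is +7, u→c is +8, d→m is +9, g→q is +10 — the shift increases by 1 each position. The shift increases by 1 at each position, starting from +7: 7, 8, 9, ….
Decoding oiwnwq: o−7=h, i−8=a, w−9=n, n−10=d, w−11=l, q−12=e.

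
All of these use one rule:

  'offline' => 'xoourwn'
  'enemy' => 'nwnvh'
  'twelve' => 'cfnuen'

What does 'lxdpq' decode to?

Compare letters: o→x is +9, f→o is +9, f→o is +9 — a constant shift. Each letter is shifted forward by 9 in the alphabet (a Caesar shift of +9).
Undoing it on lxdpq: l−9=c, x−9=o, d−9=u, p−9=g, q−9=h.

cough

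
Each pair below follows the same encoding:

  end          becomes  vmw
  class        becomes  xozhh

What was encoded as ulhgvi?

foster

Each pair mirrors across the alphabet (e↔v, n↔m, d↔w): positions sum to 25. Letters are reflected about the middle of the alphabet (position → 25−position): Atbash.
Decoding ulhgvi: u↔f, l↔o, h↔s, g↔t, v↔e, i↔r.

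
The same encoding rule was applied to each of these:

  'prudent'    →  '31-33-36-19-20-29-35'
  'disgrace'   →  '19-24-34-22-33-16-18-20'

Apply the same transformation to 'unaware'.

p is letter #16 and maps to 31: an offset of 15. Letters become their 1-based position plus 15 (so a→16, b→17, …).
On unaware: u=21→36, n=14→29, a=1→16, w=23→38, a=1→16, r=18→33, e=5→20.

36-29-16-38-16-33-20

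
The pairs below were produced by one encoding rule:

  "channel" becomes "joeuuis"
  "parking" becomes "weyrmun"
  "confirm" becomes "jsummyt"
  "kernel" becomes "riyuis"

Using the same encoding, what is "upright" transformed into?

The shift depends on letter class: consonant c→j is +7, but vowel a→e is +4. The rule splits by letter class: vowels +4, consonants +7.
On upright: u(vowel)+4=y, p(cons)+7=w, r(cons)+7=y, i(vowel)+4=m, g(cons)+7=n, h(cons)+7=o, t(cons)+7=a.

ywymnoa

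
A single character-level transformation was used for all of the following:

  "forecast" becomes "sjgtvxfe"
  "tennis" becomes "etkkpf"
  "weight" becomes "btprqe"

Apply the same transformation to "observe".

Treating letters as 0–25, the rule is x ↦ 25x + 23 (mod 26).
For observe: o(14)→25·14+23≡9=j; b(1)→25·1+23≡22=w; s(18)→25·18+23≡5=f; e(4)→25·4+23≡19=t; r(17)→25·17+23≡6=g; v(21)→25·21+23≡2=c; e(4)→25·4+23≡19=t (all mod 26).

jwftgct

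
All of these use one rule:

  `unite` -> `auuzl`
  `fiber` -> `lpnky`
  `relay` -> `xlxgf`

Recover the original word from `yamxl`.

stare

Shifts by position in unite: pos 0: u→a (+6), pos 1: n→u (+7), pos 2: i→u (+12), pos 3: t→z (+6), pos 4: e→l (+7) — repeating every 3. The shifts repeat in a cycle of length 3: positions 0,1,… shift by +6, +7, +12, then the pattern repeats.
Undoing it on yamxl: y−6=s, a−7=t, m−12=a, x−6=r, l−7=e.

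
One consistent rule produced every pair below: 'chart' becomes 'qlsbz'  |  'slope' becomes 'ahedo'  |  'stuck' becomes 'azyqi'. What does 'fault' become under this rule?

nsyhz

c(2)→q(16) and h(7)→l(11) fit y≡25x+18 (mod 26); the inverse of 25 mod 26 is 25. This is an affine cipher: with a=0,…,z=25, each position x becomes (25x+18) mod 26.
Applying it to fault: f(5)→25·5+18≡13=n; a(0)→25·0+18≡18=s; u(20)→25·20+18≡24=y; l(11)→25·11+18≡7=h; t(19)→25·19+18≡25=z (all mod 26).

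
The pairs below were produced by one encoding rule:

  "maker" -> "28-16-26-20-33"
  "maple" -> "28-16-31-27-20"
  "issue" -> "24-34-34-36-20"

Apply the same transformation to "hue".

23-36-20

m is letter #13 and maps to 28: an offset of 15. Each letter is replaced by its alphabet position (a=1..z=26) + 15.
Applying it to hue: h=8→23, u=21→36, e=5→20.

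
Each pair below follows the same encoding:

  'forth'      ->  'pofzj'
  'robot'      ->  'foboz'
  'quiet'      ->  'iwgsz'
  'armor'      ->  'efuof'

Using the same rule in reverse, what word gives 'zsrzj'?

tenth

f(5)→p(15) and o(14)→o(14) fit y≡23x+4 (mod 26); the inverse of 23 mod 26 is 17. This is an affine cipher: with a=0,…,z=25, each position x becomes (23x+4) mod 26.
Undoing it on zsrzj: z(25)→17·(25−4)≡19=t; s(18)→17·(18−4)≡4=e; r(17)→17·(17−4)≡13=n; z(25)→17·(25−4)≡19=t; j(9)→17·(9−4)≡7=h (all mod 26).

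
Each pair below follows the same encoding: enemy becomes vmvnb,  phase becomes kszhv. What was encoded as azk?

Each pair mirrors across the alphabet (e↔v, n↔m, e↔v): positions sum to 25. Each letter is replaced by its mirror in the alphabet: a↔z, b↔y, c↔x, and so on (the Atbash cipher).
Undoing it on azk: a↔z, z↔a, k↔p.

zap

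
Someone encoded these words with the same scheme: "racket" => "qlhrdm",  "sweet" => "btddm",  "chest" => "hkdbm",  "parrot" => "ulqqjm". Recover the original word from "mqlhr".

r(17)→q(16) and a(0)→l(11) fit y≡11x+11 (mod 26); the inverse of 11 mod 26 is 19. This is an affine cipher: with a=0,…,z=25, each position x becomes (11x+11) mod 26.
Undoing it on mqlhr: m(12)→19·(12−11)≡19=t; q(16)→19·(16−11)≡17=r; l(11)→19·(11−11)≡0=a; h(7)→19·(7−11)≡2=c; r(17)→19·(17−11)≡10=k (all mod 26).

track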